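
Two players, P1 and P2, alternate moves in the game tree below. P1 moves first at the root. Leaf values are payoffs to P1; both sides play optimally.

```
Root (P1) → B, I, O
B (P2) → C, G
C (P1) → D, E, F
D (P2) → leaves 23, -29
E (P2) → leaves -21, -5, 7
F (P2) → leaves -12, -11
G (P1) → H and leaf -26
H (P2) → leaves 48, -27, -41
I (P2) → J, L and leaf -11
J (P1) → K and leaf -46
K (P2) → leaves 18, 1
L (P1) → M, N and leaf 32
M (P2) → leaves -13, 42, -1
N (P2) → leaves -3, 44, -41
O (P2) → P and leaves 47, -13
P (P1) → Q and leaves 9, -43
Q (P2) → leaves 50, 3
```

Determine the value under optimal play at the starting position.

-11

D (P2): min(23, -29) = -29
E (P2): min(-21, -5, 7) = -21
F (P2): min(-12, -11) = -12
C (P1): max(-29, -21, -12) = -12
H (P2): min(48, -27, -41) = -41
G (P1): max(-41, -26) = -26
B (P2): min(-12, -26) = -26
K (P2): min(18, 1) = 1
J (P1): max(1, -46) = 1
M (P2): min(-13, 42, -1) = -13
N (P2): min(-3, 44, -41) = -41
L (P1): max(-13, -41, 32) = 32
I (P2): min(1, 32, -11) = -11
Q (P2): min(50, 3) = 3
P (P1): max(3, 9, -43) = 9
O (P2): min(9, 47, -13) = -13
Root (P1): max(-26, -11, -13) = -11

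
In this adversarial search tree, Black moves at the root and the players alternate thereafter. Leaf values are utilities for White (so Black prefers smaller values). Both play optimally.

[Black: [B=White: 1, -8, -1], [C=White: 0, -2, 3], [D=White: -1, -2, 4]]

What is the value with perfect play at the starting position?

B (White): max(1, -8, -1) = 1
C (White): max(0, -2, 3) = 3
D (White): max(-1, -2, 4) = 4
Root (Black): min(1, 3, 4) = 1

1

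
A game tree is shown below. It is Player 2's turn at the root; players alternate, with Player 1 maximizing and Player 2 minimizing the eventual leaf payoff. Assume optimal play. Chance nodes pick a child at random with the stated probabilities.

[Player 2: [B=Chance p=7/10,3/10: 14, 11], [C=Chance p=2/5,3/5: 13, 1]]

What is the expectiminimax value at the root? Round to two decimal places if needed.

5.8

B (Chance): 7/10·14 + 3/10·11 = 13.1
C (Chance): 2/5·13 + 3/5·1 = 5.8
Root (Player 2): min(13.1, 5.8) = 5.8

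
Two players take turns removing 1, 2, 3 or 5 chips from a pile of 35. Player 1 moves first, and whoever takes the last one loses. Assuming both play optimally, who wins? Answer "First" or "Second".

W/L table (W = player to move can force a win):
i:   0  1  2  3  4  5  6  7  8  9 10 11 12 13 14 15 16 17 18 19 20 21 22 23 24 25 26 27 28 29 30 31 32 33 34 35
     W  L  W  W  W  L  W  W  W  L  W  W  W  L  W  W  W  L  W  W  W  L  W  W  W  L  W  W  W  L  W  W  W  L  W  W
Position 35 is W, so the first player wins.

First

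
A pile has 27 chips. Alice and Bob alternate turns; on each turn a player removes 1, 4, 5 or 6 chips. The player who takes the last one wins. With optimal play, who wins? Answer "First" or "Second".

W/L table (W = player to move can force a win):
i:   0  1  2  3  4  5  6  7  8  9 10 11 12 13 14 15 16 17 18 19 20 21 22 23 24 25 26 27
     L  W  L  W  W  W  W  W  W  L  W  L  W  W  W  W  W  W  L  W  L  W  W  W  W  W  W  L
Position 27 is L, so the second player wins.

Second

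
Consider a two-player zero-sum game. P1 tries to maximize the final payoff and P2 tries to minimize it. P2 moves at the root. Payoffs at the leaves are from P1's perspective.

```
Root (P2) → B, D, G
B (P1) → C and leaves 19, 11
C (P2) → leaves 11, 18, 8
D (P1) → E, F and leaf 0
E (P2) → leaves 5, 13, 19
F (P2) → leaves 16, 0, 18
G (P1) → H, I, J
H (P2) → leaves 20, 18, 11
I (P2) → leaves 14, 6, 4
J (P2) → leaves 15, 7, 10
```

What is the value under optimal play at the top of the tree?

5

C (P2): min(11, 18, 8) = 8
B (P1): max(8, 19, 11) = 19
E (P2): min(5, 13, 19) = 5
F (P2): min(16, 0, 18) = 0
D (P1): max(5, 0, 0) = 5
H (P2): min(20, 18, 11) = 11
I (P2): min(14, 6, 4) = 4
J (P2): min(15, 7, 10) = 7
G (P1): max(11, 4, 7) = 11
Root (P2): min(19, 5, 11) = 5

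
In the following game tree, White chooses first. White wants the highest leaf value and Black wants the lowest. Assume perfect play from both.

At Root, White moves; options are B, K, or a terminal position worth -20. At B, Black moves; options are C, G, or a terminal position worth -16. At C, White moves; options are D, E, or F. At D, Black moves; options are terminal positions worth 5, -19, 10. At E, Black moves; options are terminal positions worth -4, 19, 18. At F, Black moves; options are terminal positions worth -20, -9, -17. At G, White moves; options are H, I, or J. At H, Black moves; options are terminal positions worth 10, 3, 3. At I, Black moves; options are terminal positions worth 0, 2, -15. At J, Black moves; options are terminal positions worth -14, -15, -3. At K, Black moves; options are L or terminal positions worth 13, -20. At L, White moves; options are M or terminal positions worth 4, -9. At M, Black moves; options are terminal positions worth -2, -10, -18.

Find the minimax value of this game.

-16

D (Black): min(5, -19, 10) = -19
E (Black): min(-4, 19, 18) = -4
F (Black): min(-20, -9, -17) = -20
C (White): max(-19, -4, -20) = -4
H (Black): min(10, 3, 3) = 3
I (Black): min(0, 2, -15) = -15
J (Black): min(-14, -15, -3) = -15
G (White): max(3, -15, -15) = 3
B (Black): min(-4, 3, -16) = -16
M (Black): min(-2, -10, -18) = -18
L (White): max(-18, 4, -9) = 4
K (Black): min(4, 13, -20) = -20
Root (White): max(-16, -20, -20) = -16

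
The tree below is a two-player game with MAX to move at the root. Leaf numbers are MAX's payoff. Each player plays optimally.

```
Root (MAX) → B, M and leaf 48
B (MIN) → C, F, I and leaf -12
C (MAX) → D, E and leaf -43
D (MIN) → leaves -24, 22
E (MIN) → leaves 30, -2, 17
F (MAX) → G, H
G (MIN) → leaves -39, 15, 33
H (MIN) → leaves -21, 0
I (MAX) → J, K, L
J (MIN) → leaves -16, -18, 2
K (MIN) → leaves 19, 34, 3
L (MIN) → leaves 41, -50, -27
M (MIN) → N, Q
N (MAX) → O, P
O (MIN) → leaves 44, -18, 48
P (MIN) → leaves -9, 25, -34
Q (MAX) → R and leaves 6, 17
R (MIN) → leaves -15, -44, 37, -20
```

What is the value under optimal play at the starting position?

48

D (MIN): min(-24, 22) = -24
E (MIN): min(30, -2, 17) = -2
C (MAX): max(-24, -2, -43) = -2
G (MIN): min(-39, 15, 33) = -39
H (MIN): min(-21, 0) = -21
F (MAX): max(-39, -21) = -21
J (MIN): min(-16, -18, 2) = -18
K (MIN): min(19, 34, 3) = 3
L (MIN): min(41, -50, -27) = -50
I (MAX): max(-18, 3, -50) = 3
B (MIN): min(-2, -21, 3, -12) = -21
O (MIN): min(44, -18, 48) = -18
P (MIN): min(-9, 25, -34) = -34
N (MAX): max(-18, -34) = -18
R (MIN): min(-15, -44, 37, -20) = -44
Q (MAX): max(-44, 6, 17) = 17
M (MIN): min(-18, 17) = -18
Root (MAX): max(-21, -18, 48) = 48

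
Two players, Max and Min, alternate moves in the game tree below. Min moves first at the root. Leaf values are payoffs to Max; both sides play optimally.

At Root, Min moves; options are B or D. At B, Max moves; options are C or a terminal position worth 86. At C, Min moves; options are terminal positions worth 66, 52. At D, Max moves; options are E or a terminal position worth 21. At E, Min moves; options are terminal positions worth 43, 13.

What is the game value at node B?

86

C: min(66, 52) = 52
B: max(52, 86) = 86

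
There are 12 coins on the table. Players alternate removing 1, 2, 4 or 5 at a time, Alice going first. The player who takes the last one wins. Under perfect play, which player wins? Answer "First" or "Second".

Second

W/L table (W = player to move can force a win):
i:   0  1  2  3  4  5  6  7  8  9 10 11 12
     L  W  W  L  W  W  L  W  W  L  W  W  L
Position 12 is L, so the second player wins.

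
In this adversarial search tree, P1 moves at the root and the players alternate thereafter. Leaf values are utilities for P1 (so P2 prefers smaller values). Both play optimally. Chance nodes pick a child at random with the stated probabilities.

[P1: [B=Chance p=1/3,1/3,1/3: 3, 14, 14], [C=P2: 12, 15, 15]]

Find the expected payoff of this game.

B (Chance): 1/3·3 + 1/3·14 + 1/3·14 = 10.33
C (P2): min(12, 15, 15) = 12
Root (P1): max(10.33, 12) = 12

12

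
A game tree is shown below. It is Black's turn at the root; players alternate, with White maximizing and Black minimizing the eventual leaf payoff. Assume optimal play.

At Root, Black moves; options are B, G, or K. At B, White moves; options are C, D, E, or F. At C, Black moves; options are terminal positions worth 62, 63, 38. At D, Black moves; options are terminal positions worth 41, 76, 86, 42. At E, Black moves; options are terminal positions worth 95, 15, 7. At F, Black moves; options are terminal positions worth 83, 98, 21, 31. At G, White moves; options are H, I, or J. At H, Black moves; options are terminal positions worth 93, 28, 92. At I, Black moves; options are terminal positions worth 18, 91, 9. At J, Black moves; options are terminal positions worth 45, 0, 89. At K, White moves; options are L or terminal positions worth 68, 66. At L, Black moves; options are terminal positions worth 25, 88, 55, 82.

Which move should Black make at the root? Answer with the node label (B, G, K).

G

C (Black): min(62, 63, 38) = 38
D (Black): min(41, 76, 86, 42) = 41
E (Black): min(95, 15, 7) = 7
F (Black): min(83, 98, 21, 31) = 21
B (White): max(38, 41, 7, 21) = 41
H (Black): min(93, 28, 92) = 28
I (Black): min(18, 91, 9) = 9
J (Black): min(45, 0, 89) = 0
G (White): max(28, 9, 0) = 28
L (Black): min(25, 88, 55, 82) = 25
K (White): max(25, 68, 66) = 68
Root (Black): min(41, 28, 68) = 28
Black picks the child with the lowest value: G (value 28).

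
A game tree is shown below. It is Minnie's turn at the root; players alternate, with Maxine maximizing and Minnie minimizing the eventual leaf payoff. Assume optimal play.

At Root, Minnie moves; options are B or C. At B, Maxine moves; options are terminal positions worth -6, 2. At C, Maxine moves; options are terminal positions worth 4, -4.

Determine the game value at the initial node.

2

B (Maxine): max(-6, 2) = 2
C (Maxine): max(4, -4) = 4
Root (Minnie): min(2, 4) = 2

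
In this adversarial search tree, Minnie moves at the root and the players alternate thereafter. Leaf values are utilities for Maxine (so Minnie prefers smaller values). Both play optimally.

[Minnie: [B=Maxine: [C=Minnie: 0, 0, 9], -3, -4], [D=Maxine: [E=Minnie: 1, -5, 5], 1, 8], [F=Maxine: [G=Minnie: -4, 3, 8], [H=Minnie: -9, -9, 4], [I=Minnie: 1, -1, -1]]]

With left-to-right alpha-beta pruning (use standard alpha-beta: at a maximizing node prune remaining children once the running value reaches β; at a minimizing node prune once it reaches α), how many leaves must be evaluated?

C [α=-∞,β=+∞]: v=0
B [α=-∞,β=+∞]: v=0
E [α=-∞,β=0]: v=-5
D [α=-∞,β=0]: v=1 after child 2 ≥ β → β-cutoff, skip 1
G [α=-∞,β=0]: v=-4
H [α=-4,β=0]: v=-9 after child 1 ≤ α → α-cutoff, skip 2
I [α=-4,β=0]: v=-1
F [α=-∞,β=0]: v=-1
Root [α=-∞,β=+∞]: v=-1
Leaves evaluated: 16 of 19.

16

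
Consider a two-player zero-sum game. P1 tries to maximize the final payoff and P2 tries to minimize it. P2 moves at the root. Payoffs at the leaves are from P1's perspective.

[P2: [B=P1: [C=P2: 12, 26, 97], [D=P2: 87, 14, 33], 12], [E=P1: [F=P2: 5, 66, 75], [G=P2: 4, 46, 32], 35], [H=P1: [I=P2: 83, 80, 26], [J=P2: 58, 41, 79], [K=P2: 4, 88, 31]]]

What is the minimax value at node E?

F: min(5, 66, 75) = 5
G: min(4, 46, 32) = 4
E: max(5, 4, 35) = 35

35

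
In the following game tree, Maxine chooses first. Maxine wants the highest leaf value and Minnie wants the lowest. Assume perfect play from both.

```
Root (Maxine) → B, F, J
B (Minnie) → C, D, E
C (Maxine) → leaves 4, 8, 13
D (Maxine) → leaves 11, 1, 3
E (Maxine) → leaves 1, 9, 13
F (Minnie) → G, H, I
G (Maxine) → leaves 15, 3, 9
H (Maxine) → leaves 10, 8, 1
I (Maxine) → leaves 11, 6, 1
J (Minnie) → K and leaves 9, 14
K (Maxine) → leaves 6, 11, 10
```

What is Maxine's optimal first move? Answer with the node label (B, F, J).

C (Maxine): max(4, 8, 13) = 13
D (Maxine): max(11, 1, 3) = 11
E (Maxine): max(1, 9, 13) = 13
B (Minnie): min(13, 11, 13) = 11
G (Maxine): max(15, 3, 9) = 15
H (Maxine): max(10, 8, 1) = 10
I (Maxine): max(11, 6, 1) = 11
F (Minnie): min(15, 10, 11) = 10
K (Maxine): max(6, 11, 10) = 11
J (Minnie): min(11, 9, 14) = 9
Root (Maxine): max(11, 10, 9) = 11
Maxine picks the child with the highest value: B (value 11).

B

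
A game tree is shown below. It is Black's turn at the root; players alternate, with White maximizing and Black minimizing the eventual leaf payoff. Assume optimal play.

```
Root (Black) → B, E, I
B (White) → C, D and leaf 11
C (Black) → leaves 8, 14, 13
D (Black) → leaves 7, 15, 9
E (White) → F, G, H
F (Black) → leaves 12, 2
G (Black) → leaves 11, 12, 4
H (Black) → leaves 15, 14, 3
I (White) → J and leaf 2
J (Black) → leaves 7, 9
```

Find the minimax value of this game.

4

C (Black): min(8, 14, 13) = 8
D (Black): min(7, 15, 9) = 7
B (White): max(8, 7, 11) = 11
F (Black): min(12, 2) = 2
G (Black): min(11, 12, 4) = 4
H (Black): min(15, 14, 3) = 3
E (White): max(2, 4, 3) = 4
J (Black): min(7, 9) = 7
I (White): max(7, 2) = 7
Root (Black): min(11, 4, 7) = 4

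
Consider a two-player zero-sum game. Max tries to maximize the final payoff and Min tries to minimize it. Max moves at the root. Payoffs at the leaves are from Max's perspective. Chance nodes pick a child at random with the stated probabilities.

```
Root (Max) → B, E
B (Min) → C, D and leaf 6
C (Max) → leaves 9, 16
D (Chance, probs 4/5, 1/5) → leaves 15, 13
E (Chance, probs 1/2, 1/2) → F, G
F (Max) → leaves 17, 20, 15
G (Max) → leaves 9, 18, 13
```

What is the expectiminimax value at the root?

C (Max): max(9, 16) = 16
D (Chance): 4/5·15 + 1/5·13 = 14.6
B (Min): min(16, 14.6, 6) = 6
F (Max): max(17, 20, 15) = 20
G (Max): max(9, 18, 13) = 18
E (Chance): 1/2·20 + 1/2·18 = 19
Root (Max): max(6, 19) = 19

19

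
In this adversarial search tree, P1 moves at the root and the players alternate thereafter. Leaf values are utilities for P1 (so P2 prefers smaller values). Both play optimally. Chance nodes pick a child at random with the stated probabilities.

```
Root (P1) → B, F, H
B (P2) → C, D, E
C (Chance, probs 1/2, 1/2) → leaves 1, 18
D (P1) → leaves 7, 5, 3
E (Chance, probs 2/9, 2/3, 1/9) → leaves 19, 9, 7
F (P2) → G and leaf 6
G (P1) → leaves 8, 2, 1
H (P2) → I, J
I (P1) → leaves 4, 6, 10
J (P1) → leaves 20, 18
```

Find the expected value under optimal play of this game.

10

C (Chance): 1/2·1 + 1/2·18 = 9.5
D (P1): max(7, 5, 3) = 7
E (Chance): 2/9·19 + 2/3·9 + 1/9·7 = 11
B (P2): min(9.5, 7, 11) = 7
G (P1): max(8, 2, 1) = 8
F (P2): min(8, 6) = 6
I (P1): max(4, 6, 10) = 10
J (P1): max(20, 18) = 20
H (P2): min(10, 20) = 10
Root (P1): max(7, 6, 10) = 10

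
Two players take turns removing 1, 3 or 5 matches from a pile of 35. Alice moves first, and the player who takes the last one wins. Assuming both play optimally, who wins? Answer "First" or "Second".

Mark each pile size as W (mover wins) or L (mover loses):
i:   0  1  2  3  4  5  6  7  8  9 10 11 12 13 14 15 16 17 18 19 20 21 22 23 24 25 26 27 28 29 30 31 32 33 34 35
     L  W  L  W  L  W  L  W  L  W  L  W  L  W  L  W  L  W  L  W  L  W  L  W  L  W  L  W  L  W  L  W  L  W  L  W
Position 35 is W, so the first player wins.

First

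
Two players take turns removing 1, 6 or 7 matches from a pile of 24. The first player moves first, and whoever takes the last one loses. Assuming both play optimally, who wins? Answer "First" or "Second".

First

Positions where the player to move wins (W) vs loses (L):
i:   0  1  2  3  4  5  6  7  8  9 10 11 12 13 14 15 16 17 18 19 20 21 22 23 24
     W  L  W  L  W  L  W  W  W  W  W  W  W  L  W  L  W  L  W  W  W  W  W  W  W
Position 24 is W, so the first player wins.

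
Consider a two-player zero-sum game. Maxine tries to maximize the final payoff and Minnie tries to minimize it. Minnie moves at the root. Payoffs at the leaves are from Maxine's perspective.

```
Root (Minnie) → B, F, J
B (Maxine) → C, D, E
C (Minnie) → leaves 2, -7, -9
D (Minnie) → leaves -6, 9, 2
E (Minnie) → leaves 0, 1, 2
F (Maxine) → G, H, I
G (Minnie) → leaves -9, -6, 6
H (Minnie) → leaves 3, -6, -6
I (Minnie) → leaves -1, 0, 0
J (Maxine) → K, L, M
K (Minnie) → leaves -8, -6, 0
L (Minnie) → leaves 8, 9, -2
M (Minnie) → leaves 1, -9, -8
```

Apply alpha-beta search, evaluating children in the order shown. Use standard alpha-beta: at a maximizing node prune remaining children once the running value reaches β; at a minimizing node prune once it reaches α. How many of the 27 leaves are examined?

26

C [α=-∞,β=+∞]: v=-9
D [α=-9,β=+∞]: v=-6
E [α=-6,β=+∞]: v=0
B [α=-∞,β=+∞]: v=0
G [α=-∞,β=0]: v=-9
H [α=-9,β=0]: v=-6
I [α=-6,β=0]: v=-1
F [α=-∞,β=0]: v=-1
K [α=-∞,β=-1]: v=-8
L [α=-8,β=-1]: v=-2
M [α=-2,β=-1]: v=-9 after child 2 ≤ α → α-cutoff, skip 1
J [α=-∞,β=-1]: v=-2
Root [α=-∞,β=+∞]: v=-2
Leaves evaluated: 26 of 27.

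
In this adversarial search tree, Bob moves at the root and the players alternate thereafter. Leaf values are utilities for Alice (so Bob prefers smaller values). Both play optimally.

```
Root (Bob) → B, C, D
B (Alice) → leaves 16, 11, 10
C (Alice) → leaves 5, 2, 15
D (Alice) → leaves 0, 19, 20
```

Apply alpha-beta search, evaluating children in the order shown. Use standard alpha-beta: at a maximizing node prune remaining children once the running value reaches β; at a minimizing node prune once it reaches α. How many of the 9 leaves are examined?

B [α=-∞,β=+∞]: v=16
C [α=-∞,β=16]: v=15
D [α=-∞,β=15]: v=19 after child 2 ≥ β → β-cutoff, skip 1
Root [α=-∞,β=+∞]: v=15
Leaves evaluated: 8 of 9.

8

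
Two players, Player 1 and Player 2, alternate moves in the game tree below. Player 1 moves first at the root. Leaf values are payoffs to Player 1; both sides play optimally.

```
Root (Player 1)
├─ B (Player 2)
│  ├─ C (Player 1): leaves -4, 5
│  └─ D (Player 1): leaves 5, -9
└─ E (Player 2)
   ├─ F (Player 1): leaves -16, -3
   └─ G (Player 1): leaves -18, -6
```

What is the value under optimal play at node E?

F: max(-16, -3) = -3
G: max(-18, -6) = -6
E: min(-3, -6) = -6

-6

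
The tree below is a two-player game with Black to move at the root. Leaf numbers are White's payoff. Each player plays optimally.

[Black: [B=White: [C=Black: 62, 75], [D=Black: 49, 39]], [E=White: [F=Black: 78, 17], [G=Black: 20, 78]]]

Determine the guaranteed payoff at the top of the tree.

20

C (Black): min(62, 75) = 62
D (Black): min(49, 39) = 39
B (White): max(62, 39) = 62
F (Black): min(78, 17) = 17
G (Black): min(20, 78) = 20
E (White): max(17, 20) = 20
Root (Black): min(62, 20) = 20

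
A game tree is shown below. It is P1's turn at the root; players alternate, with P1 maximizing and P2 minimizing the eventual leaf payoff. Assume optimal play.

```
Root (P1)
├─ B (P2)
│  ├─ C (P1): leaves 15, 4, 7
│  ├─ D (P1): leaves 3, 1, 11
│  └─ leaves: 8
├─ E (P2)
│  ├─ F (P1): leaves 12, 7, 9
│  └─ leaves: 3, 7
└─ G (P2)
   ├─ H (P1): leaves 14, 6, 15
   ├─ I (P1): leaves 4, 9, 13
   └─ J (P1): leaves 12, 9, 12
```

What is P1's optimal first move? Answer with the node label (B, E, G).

G

C (P1): max(15, 4, 7) = 15
D (P1): max(3, 1, 11) = 11
B (P2): min(15, 11, 8) = 8
F (P1): max(12, 7, 9) = 12
E (P2): min(12, 3, 7) = 3
H (P1): max(14, 6, 15) = 15
I (P1): max(4, 9, 13) = 13
J (P1): max(12, 9, 12) = 12
G (P2): min(15, 13, 12) = 12
Root (P1): max(8, 3, 12) = 12
P1 picks the child with the highest value: G (value 12).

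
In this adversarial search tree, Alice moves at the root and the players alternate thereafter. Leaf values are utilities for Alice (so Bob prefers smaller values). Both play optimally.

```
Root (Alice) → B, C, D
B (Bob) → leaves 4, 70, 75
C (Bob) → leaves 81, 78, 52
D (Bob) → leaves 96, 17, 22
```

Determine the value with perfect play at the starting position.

B (Bob): min(4, 70, 75) = 4
C (Bob): min(81, 78, 52) = 52
D (Bob): min(96, 17, 22) = 17
Root (Alice): max(4, 52, 17) = 52

52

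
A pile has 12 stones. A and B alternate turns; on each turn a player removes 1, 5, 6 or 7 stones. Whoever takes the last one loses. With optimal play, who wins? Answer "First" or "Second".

i:   0  1  2  3  4  5  6  7  8  9 10 11 12
     W  L  W  L  W  L  W  W  W  W  W  W  W
Position 12 is W, so the first player wins.

First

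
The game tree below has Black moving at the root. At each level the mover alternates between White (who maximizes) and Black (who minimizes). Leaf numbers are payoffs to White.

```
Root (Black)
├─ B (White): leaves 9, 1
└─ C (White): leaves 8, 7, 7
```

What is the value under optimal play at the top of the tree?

B (White): max(9, 1) = 9
C (White): max(8, 7, 7) = 8
Root (Black): min(9, 8) = 8

8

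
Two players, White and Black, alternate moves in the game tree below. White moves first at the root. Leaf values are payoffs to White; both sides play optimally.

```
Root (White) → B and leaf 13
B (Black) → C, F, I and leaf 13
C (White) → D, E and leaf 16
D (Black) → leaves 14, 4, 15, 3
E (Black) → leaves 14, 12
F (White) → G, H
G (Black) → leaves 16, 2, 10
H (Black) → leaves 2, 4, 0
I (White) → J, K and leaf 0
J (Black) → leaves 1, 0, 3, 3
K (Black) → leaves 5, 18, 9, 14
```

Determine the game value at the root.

D (Black): min(14, 4, 15, 3) = 3
E (Black): min(14, 12) = 12
C (White): max(3, 12, 16) = 16
G (Black): min(16, 2, 10) = 2
H (Black): min(2, 4, 0) = 0
F (White): max(2, 0) = 2
J (Black): min(1, 0, 3, 3) = 0
K (Black): min(5, 18, 9, 14) = 5
I (White): max(0, 5, 0) = 5
B (Black): min(16, 2, 5, 13) = 2
Root (White): max(2, 13) = 13

13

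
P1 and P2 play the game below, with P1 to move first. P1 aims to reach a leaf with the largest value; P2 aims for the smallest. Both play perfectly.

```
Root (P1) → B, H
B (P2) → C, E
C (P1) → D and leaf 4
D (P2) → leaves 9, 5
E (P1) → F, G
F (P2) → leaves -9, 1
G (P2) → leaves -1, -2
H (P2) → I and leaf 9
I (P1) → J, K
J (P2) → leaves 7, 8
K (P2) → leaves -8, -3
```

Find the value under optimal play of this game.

D (P2): min(9, 5) = 5
C (P1): max(5, 4) = 5
F (P2): min(-9, 1) = -9
G (P2): min(-1, -2) = -2
E (P1): max(-9, -2) = -2
B (P2): min(5, -2) = -2
J (P2): min(7, 8) = 7
K (P2): min(-8, -3) = -8
I (P1): max(7, -8) = 7
H (P2): min(7, 9) = 7
Root (P1): max(-2, 7) = 7

7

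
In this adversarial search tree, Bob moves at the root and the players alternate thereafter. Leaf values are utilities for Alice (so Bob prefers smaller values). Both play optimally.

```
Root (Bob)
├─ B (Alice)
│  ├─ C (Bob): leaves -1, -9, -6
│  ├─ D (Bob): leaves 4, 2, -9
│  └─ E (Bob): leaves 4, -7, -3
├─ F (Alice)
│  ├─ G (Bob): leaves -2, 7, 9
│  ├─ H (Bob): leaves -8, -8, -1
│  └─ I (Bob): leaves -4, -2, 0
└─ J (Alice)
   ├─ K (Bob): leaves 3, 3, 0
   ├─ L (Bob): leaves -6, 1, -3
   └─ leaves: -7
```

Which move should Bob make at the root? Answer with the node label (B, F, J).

C (Bob): min(-1, -9, -6) = -9
D (Bob): min(4, 2, -9) = -9
E (Bob): min(4, -7, -3) = -7
B (Alice): max(-9, -9, -7) = -7
G (Bob): min(-2, 7, 9) = -2
H (Bob): min(-8, -8, -1) = -8
I (Bob): min(-4, -2, 0) = -4
F (Alice): max(-2, -8, -4) = -2
K (Bob): min(3, 3, 0) = 0
L (Bob): min(-6, 1, -3) = -6
J (Alice): max(0, -6, -7) = 0
Root (Bob): min(-7, -2, 0) = -7
Bob picks the child with the lowest value: B (value -7).

B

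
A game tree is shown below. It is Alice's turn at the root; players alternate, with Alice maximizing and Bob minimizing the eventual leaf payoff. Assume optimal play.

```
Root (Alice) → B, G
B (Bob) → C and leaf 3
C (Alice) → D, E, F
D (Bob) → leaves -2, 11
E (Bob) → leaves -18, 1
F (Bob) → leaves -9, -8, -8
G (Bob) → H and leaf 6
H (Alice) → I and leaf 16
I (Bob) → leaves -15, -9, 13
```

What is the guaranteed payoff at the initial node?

6

D (Bob): min(-2, 11) = -2
E (Bob): min(-18, 1) = -18
F (Bob): min(-9, -8, -8) = -9
C (Alice): max(-2, -18, -9) = -2
B (Bob): min(-2, 3) = -2
I (Bob): min(-15, -9, 13) = -15
H (Alice): max(-15, 16) = 16
G (Bob): min(16, 6) = 6
Root (Alice): max(-2, 6) = 6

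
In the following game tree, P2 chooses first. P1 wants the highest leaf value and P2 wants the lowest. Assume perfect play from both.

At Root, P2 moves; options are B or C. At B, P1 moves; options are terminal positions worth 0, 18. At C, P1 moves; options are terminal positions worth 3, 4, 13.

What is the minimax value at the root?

13

B (P1): max(0, 18) = 18
C (P1): max(3, 4, 13) = 13
Root (P2): min(18, 13) = 13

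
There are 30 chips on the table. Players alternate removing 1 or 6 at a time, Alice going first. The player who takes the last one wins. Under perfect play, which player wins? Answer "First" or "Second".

W/L table (W = player to move can force a win):
i:   0  1  2  3  4  5  6  7  8  9 10 11 12 13 14 15 16 17 18 19 20 21 22 23 24 25 26 27 28 29 30
     L  W  L  W  L  W  W  L  W  L  W  L  W  W  L  W  L  W  L  W  W  L  W  L  W  L  W  W  L  W  L
Position 30 is L, so the second player wins.

Second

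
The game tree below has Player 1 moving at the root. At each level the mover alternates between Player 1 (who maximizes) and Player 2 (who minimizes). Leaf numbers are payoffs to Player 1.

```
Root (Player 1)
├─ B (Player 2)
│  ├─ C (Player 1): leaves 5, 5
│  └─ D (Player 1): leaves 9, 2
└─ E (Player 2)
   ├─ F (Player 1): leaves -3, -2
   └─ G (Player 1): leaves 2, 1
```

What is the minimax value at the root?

5

C (Player 1): max(5, 5) = 5
D (Player 1): max(9, 2) = 9
B (Player 2): min(5, 9) = 5
F (Player 1): max(-3, -2) = -2
G (Player 1): max(2, 1) = 2
E (Player 2): min(-2, 2) = -2
Root (Player 1): max(5, -2) = 5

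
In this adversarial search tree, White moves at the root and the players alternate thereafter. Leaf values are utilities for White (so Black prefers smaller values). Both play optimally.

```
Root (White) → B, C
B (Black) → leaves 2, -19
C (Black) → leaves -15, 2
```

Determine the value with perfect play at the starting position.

-15

B (Black): min(2, -19) = -19
C (Black): min(-15, 2) = -15
Root (White): max(-19, -15) = -15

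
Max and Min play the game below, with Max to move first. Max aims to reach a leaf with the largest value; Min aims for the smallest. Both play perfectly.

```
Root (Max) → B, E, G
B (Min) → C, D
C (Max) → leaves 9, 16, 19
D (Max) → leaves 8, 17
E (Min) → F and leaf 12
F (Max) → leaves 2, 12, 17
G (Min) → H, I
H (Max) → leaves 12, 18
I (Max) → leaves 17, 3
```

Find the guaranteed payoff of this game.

17

C (Max): max(9, 16, 19) = 19
D (Max): max(8, 17) = 17
B (Min): min(19, 17) = 17
F (Max): max(2, 12, 17) = 17
E (Min): min(17, 12) = 12
H (Max): max(12, 18) = 18
I (Max): max(17, 3) = 17
G (Min): min(18, 17) = 17
Root (Max): max(17, 12, 17) = 17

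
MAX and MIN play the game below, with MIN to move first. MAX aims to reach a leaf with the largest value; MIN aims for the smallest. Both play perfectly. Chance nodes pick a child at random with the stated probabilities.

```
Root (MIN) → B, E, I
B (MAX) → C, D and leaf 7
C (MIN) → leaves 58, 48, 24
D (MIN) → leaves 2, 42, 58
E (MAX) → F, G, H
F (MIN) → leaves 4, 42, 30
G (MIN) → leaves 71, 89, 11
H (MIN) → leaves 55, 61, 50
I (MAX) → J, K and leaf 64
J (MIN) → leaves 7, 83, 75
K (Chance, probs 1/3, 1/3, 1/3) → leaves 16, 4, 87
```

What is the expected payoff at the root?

C (MIN): min(58, 48, 24) = 24
D (MIN): min(2, 42, 58) = 2
B (MAX): max(24, 2, 7) = 24
F (MIN): min(4, 42, 30) = 4
G (MIN): min(71, 89, 11) = 11
H (MIN): min(55, 61, 50) = 50
E (MAX): max(4, 11, 50) = 50
J (MIN): min(7, 83, 75) = 7
K (Chance): 1/3·16 + 1/3·4 + 1/3·87 = 35.67
I (MAX): max(7, 35.67, 64) = 64
Root (MIN): min(24, 50, 64) = 24

24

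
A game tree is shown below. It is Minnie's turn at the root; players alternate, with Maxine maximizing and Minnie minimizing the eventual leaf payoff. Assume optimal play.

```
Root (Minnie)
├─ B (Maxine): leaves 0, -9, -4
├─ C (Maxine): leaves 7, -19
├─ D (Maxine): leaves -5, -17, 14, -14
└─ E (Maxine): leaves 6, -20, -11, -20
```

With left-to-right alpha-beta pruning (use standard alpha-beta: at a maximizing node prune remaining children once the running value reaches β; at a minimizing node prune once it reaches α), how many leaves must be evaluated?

B [α=-∞,β=+∞]: v=0
C [α=-∞,β=0]: v=7 after child 1 ≥ β → β-cutoff, skip 1
D [α=-∞,β=0]: v=14 after child 3 ≥ β → β-cutoff, skip 1
E [α=-∞,β=0]: v=6 after child 1 ≥ β → β-cutoff, skip 3
Root [α=-∞,β=+∞]: v=0
Leaves evaluated: 8 of 13.

8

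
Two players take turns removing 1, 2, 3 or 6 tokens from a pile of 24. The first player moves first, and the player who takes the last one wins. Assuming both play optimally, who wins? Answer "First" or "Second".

Second

i:   0  1  2  3  4  5  6  7  8  9 10 11 12 13 14 15 16 17 18 19 20 21 22 23 24
     L  W  W  W  L  W  W  W  L  W  W  W  L  W  W  W  L  W  W  W  L  W  W  W  L
Position 24 is L, so the second player wins.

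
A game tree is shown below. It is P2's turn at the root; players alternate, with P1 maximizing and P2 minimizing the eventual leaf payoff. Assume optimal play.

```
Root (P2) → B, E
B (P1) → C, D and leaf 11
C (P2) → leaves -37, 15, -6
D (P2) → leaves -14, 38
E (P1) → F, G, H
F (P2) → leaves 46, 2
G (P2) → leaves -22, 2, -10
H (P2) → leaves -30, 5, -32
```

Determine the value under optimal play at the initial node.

2

C (P2): min(-37, 15, -6) = -37
D (P2): min(-14, 38) = -14
B (P1): max(-37, -14, 11) = 11
F (P2): min(46, 2) = 2
G (P2): min(-22, 2, -10) = -22
H (P2): min(-30, 5, -32) = -32
E (P1): max(2, -22, -32) = 2
Root (P2): min(11, 2) = 2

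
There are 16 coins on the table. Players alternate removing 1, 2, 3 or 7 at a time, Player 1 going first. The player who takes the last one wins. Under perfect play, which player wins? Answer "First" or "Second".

i:   0  1  2  3  4  5  6  7  8  9 10 11 12 13 14 15 16
     L  W  W  W  L  W  W  W  L  W  W  W  L  W  W  W  L
Position 16 is L, so the second player wins.

Second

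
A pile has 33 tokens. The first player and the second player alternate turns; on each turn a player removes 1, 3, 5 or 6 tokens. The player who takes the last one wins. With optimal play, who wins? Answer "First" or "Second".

Positions where the player to move wins (W) vs loses (L):
i:   0  1  2  3  4  5  6  7  8  9 10 11 12 13 14 15 16 17 18 19 20 21 22 23 24 25 26 27 28 29 30 31 32 33
     L  W  L  W  L  W  W  W  W  W  W  L  W  L  W  L  W  W  W  W  W  W  L  W  L  W  L  W  W  W  W  W  W  L
Position 33 is L, so the second player wins.

Second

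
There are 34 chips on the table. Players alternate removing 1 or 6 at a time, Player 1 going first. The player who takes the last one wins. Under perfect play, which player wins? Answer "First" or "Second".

First

Positions where the player to move wins (W) vs loses (L):
i:   0  1  2  3  4  5  6  7  8  9 10 11 12 13 14 15 16 17 18 19 20 21 22 23 24 25 26 27 28 29 30 31 32 33 34
     L  W  L  W  L  W  W  L  W  L  W  L  W  W  L  W  L  W  L  W  W  L  W  L  W  L  W  W  L  W  L  W  L  W  W
Position 34 is W, so the first player wins.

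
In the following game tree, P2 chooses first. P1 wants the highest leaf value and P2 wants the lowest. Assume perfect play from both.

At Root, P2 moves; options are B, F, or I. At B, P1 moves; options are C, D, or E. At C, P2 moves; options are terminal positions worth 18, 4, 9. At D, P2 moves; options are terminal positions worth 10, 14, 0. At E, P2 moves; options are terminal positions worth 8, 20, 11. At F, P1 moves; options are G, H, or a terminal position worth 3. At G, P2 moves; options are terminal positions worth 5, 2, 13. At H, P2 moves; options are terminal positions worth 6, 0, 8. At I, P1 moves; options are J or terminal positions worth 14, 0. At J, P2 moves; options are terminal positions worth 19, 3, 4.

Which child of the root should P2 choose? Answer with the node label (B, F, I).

C (P2): min(18, 4, 9) = 4
D (P2): min(10, 14, 0) = 0
E (P2): min(8, 20, 11) = 8
B (P1): max(4, 0, 8) = 8
G (P2): min(5, 2, 13) = 2
H (P2): min(6, 0, 8) = 0
F (P1): max(2, 0, 3) = 3
J (P2): min(19, 3, 4) = 3
I (P1): max(3, 14, 0) = 14
Root (P2): min(8, 3, 14) = 3
P2 picks the child with the lowest value: F (value 3).

F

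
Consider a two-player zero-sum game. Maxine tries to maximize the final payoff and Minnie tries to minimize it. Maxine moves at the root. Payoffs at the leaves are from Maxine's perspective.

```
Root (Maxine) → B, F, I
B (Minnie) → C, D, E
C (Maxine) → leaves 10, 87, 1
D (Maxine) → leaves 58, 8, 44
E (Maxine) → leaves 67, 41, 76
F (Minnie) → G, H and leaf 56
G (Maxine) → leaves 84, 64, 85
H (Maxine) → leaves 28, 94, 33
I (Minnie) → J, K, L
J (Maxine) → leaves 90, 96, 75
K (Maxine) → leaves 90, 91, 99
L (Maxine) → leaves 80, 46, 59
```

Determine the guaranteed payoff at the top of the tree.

C (Maxine): max(10, 87, 1) = 87
D (Maxine): max(58, 8, 44) = 58
E (Maxine): max(67, 41, 76) = 76
B (Minnie): min(87, 58, 76) = 58
G (Maxine): max(84, 64, 85) = 85
H (Maxine): max(28, 94, 33) = 94
F (Minnie): min(85, 94, 56) = 56
J (Maxine): max(90, 96, 75) = 96
K (Maxine): max(90, 91, 99) = 99
L (Maxine): max(80, 46, 59) = 80
I (Minnie): min(96, 99, 80) = 80
Root (Maxine): max(58, 56, 80) = 80

80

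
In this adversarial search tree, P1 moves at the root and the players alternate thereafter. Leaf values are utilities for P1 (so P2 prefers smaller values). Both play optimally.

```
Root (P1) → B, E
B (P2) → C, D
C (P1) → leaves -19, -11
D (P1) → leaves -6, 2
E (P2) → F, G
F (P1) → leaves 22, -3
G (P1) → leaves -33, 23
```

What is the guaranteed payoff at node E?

F: max(22, -3) = 22
G: max(-33, 23) = 23
E: min(22, 23) = 22

22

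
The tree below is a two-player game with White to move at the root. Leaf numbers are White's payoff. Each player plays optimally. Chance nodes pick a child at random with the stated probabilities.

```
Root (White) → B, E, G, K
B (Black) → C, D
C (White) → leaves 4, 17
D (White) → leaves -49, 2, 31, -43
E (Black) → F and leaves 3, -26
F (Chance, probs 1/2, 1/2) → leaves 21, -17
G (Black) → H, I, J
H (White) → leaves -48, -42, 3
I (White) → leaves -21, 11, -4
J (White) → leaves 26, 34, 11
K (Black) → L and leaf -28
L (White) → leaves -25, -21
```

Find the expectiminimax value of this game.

17

C (White): max(4, 17) = 17
D (White): max(-49, 2, 31, -43) = 31
B (Black): min(17, 31) = 17
F (Chance): 1/2·21 + 1/2·-17 = 2
E (Black): min(2, 3, -26) = -26
H (White): max(-48, -42, 3) = 3
I (White): max(-21, 11, -4) = 11
J (White): max(26, 34, 11) = 34
G (Black): min(3, 11, 34) = 3
L (White): max(-25, -21) = -21
K (Black): min(-21, -28) = -28
Root (White): max(17, -26, 3, -28) = 17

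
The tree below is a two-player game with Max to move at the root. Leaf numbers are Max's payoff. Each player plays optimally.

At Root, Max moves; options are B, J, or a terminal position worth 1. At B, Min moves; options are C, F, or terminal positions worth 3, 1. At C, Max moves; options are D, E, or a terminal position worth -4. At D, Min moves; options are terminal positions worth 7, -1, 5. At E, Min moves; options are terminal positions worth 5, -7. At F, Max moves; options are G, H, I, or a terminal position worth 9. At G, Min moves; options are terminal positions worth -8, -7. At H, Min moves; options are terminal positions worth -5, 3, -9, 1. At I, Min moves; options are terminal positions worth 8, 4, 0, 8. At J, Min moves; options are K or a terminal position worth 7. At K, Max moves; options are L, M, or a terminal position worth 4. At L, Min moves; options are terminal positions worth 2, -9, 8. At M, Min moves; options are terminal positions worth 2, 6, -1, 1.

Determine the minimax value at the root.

4

D (Min): min(7, -1, 5) = -1
E (Min): min(5, -7) = -7
C (Max): max(-1, -7, -4) = -1
G (Min): min(-8, -7) = -8
H (Min): min(-5, 3, -9, 1) = -9
I (Min): min(8, 4, 0, 8) = 0
F (Max): max(-8, -9, 0, 9) = 9
B (Min): min(-1, 9, 3, 1) = -1
L (Min): min(2, -9, 8) = -9
M (Min): min(2, 6, -1, 1) = -1
K (Max): max(-9, -1, 4) = 4
J (Min): min(4, 7) = 4
Root (Max): max(-1, 4, 1) = 4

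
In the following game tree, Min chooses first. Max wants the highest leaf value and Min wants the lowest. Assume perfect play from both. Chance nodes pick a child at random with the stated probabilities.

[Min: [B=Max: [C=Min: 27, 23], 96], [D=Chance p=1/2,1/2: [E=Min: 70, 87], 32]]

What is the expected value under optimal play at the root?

51

C (Min): min(27, 23) = 23
B (Max): max(23, 96) = 96
E (Min): min(70, 87) = 70
D (Chance): 1/2·70 + 1/2·32 = 51
Root (Min): min(96, 51) = 51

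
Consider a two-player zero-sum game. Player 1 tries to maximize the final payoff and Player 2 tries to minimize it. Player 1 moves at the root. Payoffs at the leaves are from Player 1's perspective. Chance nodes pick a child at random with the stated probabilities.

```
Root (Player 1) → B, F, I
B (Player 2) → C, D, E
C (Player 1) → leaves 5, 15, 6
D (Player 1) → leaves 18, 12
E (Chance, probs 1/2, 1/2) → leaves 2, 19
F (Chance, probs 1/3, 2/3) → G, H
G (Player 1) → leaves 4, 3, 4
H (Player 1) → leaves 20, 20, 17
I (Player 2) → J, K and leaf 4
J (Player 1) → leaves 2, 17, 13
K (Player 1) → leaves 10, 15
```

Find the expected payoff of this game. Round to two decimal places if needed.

C (Player 1): max(5, 15, 6) = 15
D (Player 1): max(18, 12) = 18
E (Chance): 1/2·2 + 1/2·19 = 10.5
B (Player 2): min(15, 18, 10.5) = 10.5
G (Player 1): max(4, 3, 4) = 4
H (Player 1): max(20, 20, 17) = 20
F (Chance): 1/3·4 + 2/3·20 = 14.67
J (Player 1): max(2, 17, 13) = 17
K (Player 1): max(10, 15) = 15
I (Player 2): min(17, 15, 4) = 4
Root (Player 1): max(10.5, 14.67, 4) = 14.67

14.67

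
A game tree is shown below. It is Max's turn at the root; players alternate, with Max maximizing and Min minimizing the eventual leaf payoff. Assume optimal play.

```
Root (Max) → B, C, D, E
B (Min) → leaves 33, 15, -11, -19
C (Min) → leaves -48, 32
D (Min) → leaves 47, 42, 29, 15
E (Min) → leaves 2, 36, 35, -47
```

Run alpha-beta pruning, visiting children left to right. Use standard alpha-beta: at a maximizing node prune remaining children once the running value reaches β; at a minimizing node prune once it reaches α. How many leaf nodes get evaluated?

10

B [α=-∞,β=+∞]: v=-19
C [α=-19,β=+∞]: v=-48 after child 1 ≤ α → α-cutoff, skip 1
D [α=-19,β=+∞]: v=15
E [α=15,β=+∞]: v=2 after child 1 ≤ α → α-cutoff, skip 3
Root [α=-∞,β=+∞]: v=15
Leaves evaluated: 10 of 14.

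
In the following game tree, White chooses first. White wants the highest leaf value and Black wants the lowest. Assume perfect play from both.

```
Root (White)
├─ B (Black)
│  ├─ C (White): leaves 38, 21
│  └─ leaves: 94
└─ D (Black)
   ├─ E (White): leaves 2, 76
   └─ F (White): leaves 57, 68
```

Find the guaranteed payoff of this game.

68

C (White): max(38, 21) = 38
B (Black): min(38, 94) = 38
E (White): max(2, 76) = 76
F (White): max(57, 68) = 68
D (Black): min(76, 68) = 68
Root (White): max(38, 68) = 68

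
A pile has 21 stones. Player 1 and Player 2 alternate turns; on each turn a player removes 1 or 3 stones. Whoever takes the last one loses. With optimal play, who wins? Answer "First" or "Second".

Second

Compute winning (W) and losing (L) positions by backward induction:
i:   0  1  2  3  4  5  6  7  8  9 10 11 12 13 14 15 16 17 18 19 20 21
     W  L  W  L  W  L  W  L  W  L  W  L  W  L  W  L  W  L  W  L  W  L
Position 21 is L, so the second player wins.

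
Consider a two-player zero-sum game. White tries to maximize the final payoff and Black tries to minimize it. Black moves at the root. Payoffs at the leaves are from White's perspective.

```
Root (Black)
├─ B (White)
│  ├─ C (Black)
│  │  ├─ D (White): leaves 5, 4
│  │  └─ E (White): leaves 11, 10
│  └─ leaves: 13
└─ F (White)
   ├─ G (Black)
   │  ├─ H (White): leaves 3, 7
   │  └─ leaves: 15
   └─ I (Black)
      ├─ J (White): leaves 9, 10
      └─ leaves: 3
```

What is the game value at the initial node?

7

D (White): max(5, 4) = 5
E (White): max(11, 10) = 11
C (Black): min(5, 11) = 5
B (White): max(5, 13) = 13
H (White): max(3, 7) = 7
G (Black): min(7, 15) = 7
J (White): max(9, 10) = 10
I (Black): min(10, 3) = 3
F (White): max(7, 3) = 7
Root (Black): min(13, 7) = 7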